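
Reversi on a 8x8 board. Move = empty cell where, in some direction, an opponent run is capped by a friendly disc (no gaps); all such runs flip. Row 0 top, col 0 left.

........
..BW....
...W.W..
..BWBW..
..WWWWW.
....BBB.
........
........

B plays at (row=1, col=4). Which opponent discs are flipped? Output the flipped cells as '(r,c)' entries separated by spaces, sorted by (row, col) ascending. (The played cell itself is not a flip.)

Answer: (1,3) (2,3)

Derivation:
Dir NW: first cell '.' (not opp) -> no flip
Dir N: first cell '.' (not opp) -> no flip
Dir NE: first cell '.' (not opp) -> no flip
Dir W: opp run (1,3) capped by B -> flip
Dir E: first cell '.' (not opp) -> no flip
Dir SW: opp run (2,3) capped by B -> flip
Dir S: first cell '.' (not opp) -> no flip
Dir SE: opp run (2,5), next='.' -> no flip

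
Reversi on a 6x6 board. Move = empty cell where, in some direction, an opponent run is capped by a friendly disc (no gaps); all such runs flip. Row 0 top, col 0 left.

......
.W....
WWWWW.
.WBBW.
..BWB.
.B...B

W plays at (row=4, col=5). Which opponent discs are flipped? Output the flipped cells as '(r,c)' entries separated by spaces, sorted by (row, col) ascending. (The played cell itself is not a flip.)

Dir NW: first cell 'W' (not opp) -> no flip
Dir N: first cell '.' (not opp) -> no flip
Dir NE: edge -> no flip
Dir W: opp run (4,4) capped by W -> flip
Dir E: edge -> no flip
Dir SW: first cell '.' (not opp) -> no flip
Dir S: opp run (5,5), next=edge -> no flip
Dir SE: edge -> no flip

Answer: (4,4)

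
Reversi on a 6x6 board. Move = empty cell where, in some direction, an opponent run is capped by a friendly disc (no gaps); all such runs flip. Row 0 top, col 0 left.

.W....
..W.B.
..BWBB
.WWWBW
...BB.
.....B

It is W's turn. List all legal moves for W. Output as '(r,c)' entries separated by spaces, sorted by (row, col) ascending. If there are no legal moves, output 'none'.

Answer: (0,5) (1,1) (1,3) (1,5) (2,1) (4,5) (5,3) (5,4)

Derivation:
(0,3): no bracket -> illegal
(0,4): no bracket -> illegal
(0,5): flips 1 -> legal
(1,1): flips 1 -> legal
(1,3): flips 2 -> legal
(1,5): flips 2 -> legal
(2,1): flips 1 -> legal
(4,2): no bracket -> illegal
(4,5): flips 1 -> legal
(5,2): no bracket -> illegal
(5,3): flips 2 -> legal
(5,4): flips 1 -> legal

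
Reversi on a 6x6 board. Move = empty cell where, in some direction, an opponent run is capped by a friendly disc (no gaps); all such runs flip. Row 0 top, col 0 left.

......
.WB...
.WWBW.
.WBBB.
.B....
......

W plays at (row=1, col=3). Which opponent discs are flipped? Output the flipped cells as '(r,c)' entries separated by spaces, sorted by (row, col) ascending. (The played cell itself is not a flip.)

Answer: (1,2)

Derivation:
Dir NW: first cell '.' (not opp) -> no flip
Dir N: first cell '.' (not opp) -> no flip
Dir NE: first cell '.' (not opp) -> no flip
Dir W: opp run (1,2) capped by W -> flip
Dir E: first cell '.' (not opp) -> no flip
Dir SW: first cell 'W' (not opp) -> no flip
Dir S: opp run (2,3) (3,3), next='.' -> no flip
Dir SE: first cell 'W' (not opp) -> no flip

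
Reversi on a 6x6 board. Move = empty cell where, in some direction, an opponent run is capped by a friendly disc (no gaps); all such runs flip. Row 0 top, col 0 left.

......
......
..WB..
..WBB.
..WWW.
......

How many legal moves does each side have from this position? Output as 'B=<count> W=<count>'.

Answer: B=9 W=5

Derivation:
-- B to move --
(1,1): flips 1 -> legal
(1,2): no bracket -> illegal
(1,3): no bracket -> illegal
(2,1): flips 1 -> legal
(3,1): flips 1 -> legal
(3,5): no bracket -> illegal
(4,1): flips 1 -> legal
(4,5): no bracket -> illegal
(5,1): flips 1 -> legal
(5,2): flips 1 -> legal
(5,3): flips 1 -> legal
(5,4): flips 1 -> legal
(5,5): flips 1 -> legal
B mobility = 9
-- W to move --
(1,2): no bracket -> illegal
(1,3): flips 2 -> legal
(1,4): flips 1 -> legal
(2,4): flips 3 -> legal
(2,5): flips 1 -> legal
(3,5): flips 2 -> legal
(4,5): no bracket -> illegal
W mobility = 5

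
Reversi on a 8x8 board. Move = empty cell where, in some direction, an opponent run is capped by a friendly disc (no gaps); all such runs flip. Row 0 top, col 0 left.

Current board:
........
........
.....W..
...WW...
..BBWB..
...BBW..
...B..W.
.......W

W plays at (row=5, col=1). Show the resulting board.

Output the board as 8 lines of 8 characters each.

Answer: ........
........
.....W..
...WW...
..WBWB..
.W.BBW..
...B..W.
.......W

Derivation:
Place W at (5,1); scan 8 dirs for brackets.
Dir NW: first cell '.' (not opp) -> no flip
Dir N: first cell '.' (not opp) -> no flip
Dir NE: opp run (4,2) capped by W -> flip
Dir W: first cell '.' (not opp) -> no flip
Dir E: first cell '.' (not opp) -> no flip
Dir SW: first cell '.' (not opp) -> no flip
Dir S: first cell '.' (not opp) -> no flip
Dir SE: first cell '.' (not opp) -> no flip
All flips: (4,2)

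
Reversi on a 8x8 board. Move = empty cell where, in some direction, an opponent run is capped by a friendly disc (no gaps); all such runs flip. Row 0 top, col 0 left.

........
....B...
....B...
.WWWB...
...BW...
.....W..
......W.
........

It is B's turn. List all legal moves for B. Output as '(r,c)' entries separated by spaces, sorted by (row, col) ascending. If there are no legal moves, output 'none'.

Answer: (2,1) (2,3) (3,0) (4,2) (4,5) (5,4)

Derivation:
(2,0): no bracket -> illegal
(2,1): flips 1 -> legal
(2,2): no bracket -> illegal
(2,3): flips 1 -> legal
(3,0): flips 3 -> legal
(3,5): no bracket -> illegal
(4,0): no bracket -> illegal
(4,1): no bracket -> illegal
(4,2): flips 1 -> legal
(4,5): flips 1 -> legal
(4,6): no bracket -> illegal
(5,3): no bracket -> illegal
(5,4): flips 1 -> legal
(5,6): no bracket -> illegal
(5,7): no bracket -> illegal
(6,4): no bracket -> illegal
(6,5): no bracket -> illegal
(6,7): no bracket -> illegal
(7,5): no bracket -> illegal
(7,6): no bracket -> illegal
(7,7): no bracket -> illegal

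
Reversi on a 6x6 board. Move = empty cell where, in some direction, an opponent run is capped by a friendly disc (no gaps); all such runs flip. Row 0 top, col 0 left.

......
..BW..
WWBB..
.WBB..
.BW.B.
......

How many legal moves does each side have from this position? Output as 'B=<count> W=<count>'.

Answer: B=10 W=8

Derivation:
-- B to move --
(0,2): no bracket -> illegal
(0,3): flips 1 -> legal
(0,4): flips 1 -> legal
(1,0): flips 1 -> legal
(1,1): flips 2 -> legal
(1,4): flips 1 -> legal
(2,4): no bracket -> illegal
(3,0): flips 2 -> legal
(4,0): flips 1 -> legal
(4,3): flips 1 -> legal
(5,1): flips 1 -> legal
(5,2): flips 1 -> legal
(5,3): no bracket -> illegal
B mobility = 10
-- W to move --
(0,1): no bracket -> illegal
(0,2): flips 3 -> legal
(0,3): flips 1 -> legal
(1,1): flips 1 -> legal
(1,4): no bracket -> illegal
(2,4): flips 3 -> legal
(3,0): no bracket -> illegal
(3,4): flips 2 -> legal
(3,5): no bracket -> illegal
(4,0): flips 1 -> legal
(4,3): flips 3 -> legal
(4,5): no bracket -> illegal
(5,0): no bracket -> illegal
(5,1): flips 1 -> legal
(5,2): no bracket -> illegal
(5,3): no bracket -> illegal
(5,4): no bracket -> illegal
(5,5): no bracket -> illegal
W mobility = 8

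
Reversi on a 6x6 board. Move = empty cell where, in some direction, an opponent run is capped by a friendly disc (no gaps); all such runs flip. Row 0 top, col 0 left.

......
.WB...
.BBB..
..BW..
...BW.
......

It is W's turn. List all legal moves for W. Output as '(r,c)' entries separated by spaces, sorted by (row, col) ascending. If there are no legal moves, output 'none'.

Answer: (1,3) (3,1) (4,2) (5,3)

Derivation:
(0,1): no bracket -> illegal
(0,2): no bracket -> illegal
(0,3): no bracket -> illegal
(1,0): no bracket -> illegal
(1,3): flips 2 -> legal
(1,4): no bracket -> illegal
(2,0): no bracket -> illegal
(2,4): no bracket -> illegal
(3,0): no bracket -> illegal
(3,1): flips 2 -> legal
(3,4): no bracket -> illegal
(4,1): no bracket -> illegal
(4,2): flips 1 -> legal
(5,2): no bracket -> illegal
(5,3): flips 1 -> legal
(5,4): no bracket -> illegal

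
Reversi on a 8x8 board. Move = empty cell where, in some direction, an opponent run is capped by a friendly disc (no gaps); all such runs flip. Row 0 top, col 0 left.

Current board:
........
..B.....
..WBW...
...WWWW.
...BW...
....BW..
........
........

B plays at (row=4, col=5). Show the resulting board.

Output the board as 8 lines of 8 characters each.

Place B at (4,5); scan 8 dirs for brackets.
Dir NW: opp run (3,4) capped by B -> flip
Dir N: opp run (3,5), next='.' -> no flip
Dir NE: opp run (3,6), next='.' -> no flip
Dir W: opp run (4,4) capped by B -> flip
Dir E: first cell '.' (not opp) -> no flip
Dir SW: first cell 'B' (not opp) -> no flip
Dir S: opp run (5,5), next='.' -> no flip
Dir SE: first cell '.' (not opp) -> no flip
All flips: (3,4) (4,4)

Answer: ........
..B.....
..WBW...
...WBWW.
...BBB..
....BW..
........
........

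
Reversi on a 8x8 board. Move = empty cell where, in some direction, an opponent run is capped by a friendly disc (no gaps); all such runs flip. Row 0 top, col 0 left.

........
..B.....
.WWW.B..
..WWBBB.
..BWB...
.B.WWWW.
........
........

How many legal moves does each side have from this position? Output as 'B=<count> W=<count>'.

Answer: B=8 W=12

Derivation:
-- B to move --
(1,0): no bracket -> illegal
(1,1): flips 2 -> legal
(1,3): no bracket -> illegal
(1,4): no bracket -> illegal
(2,0): no bracket -> illegal
(2,4): flips 1 -> legal
(3,0): flips 1 -> legal
(3,1): flips 2 -> legal
(4,1): no bracket -> illegal
(4,5): no bracket -> illegal
(4,6): no bracket -> illegal
(4,7): no bracket -> illegal
(5,2): flips 1 -> legal
(5,7): no bracket -> illegal
(6,2): flips 1 -> legal
(6,3): no bracket -> illegal
(6,4): flips 2 -> legal
(6,5): no bracket -> illegal
(6,6): flips 1 -> legal
(6,7): no bracket -> illegal
B mobility = 8
-- W to move --
(0,1): flips 1 -> legal
(0,2): flips 1 -> legal
(0,3): flips 1 -> legal
(1,1): no bracket -> illegal
(1,3): no bracket -> illegal
(1,4): no bracket -> illegal
(1,5): no bracket -> illegal
(1,6): flips 2 -> legal
(2,4): flips 2 -> legal
(2,6): flips 2 -> legal
(2,7): no bracket -> illegal
(3,1): flips 1 -> legal
(3,7): flips 3 -> legal
(4,0): no bracket -> illegal
(4,1): flips 1 -> legal
(4,5): flips 2 -> legal
(4,6): no bracket -> illegal
(4,7): no bracket -> illegal
(5,0): no bracket -> illegal
(5,2): flips 1 -> legal
(6,0): flips 2 -> legal
(6,1): no bracket -> illegal
(6,2): no bracket -> illegal
W mobility = 12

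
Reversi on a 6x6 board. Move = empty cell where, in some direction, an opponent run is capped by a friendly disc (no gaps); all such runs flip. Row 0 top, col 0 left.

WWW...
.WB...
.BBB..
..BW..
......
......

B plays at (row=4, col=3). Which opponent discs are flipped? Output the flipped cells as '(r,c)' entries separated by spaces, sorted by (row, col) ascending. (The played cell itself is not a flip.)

Answer: (3,3)

Derivation:
Dir NW: first cell 'B' (not opp) -> no flip
Dir N: opp run (3,3) capped by B -> flip
Dir NE: first cell '.' (not opp) -> no flip
Dir W: first cell '.' (not opp) -> no flip
Dir E: first cell '.' (not opp) -> no flip
Dir SW: first cell '.' (not opp) -> no flip
Dir S: first cell '.' (not opp) -> no flip
Dir SE: first cell '.' (not opp) -> no flip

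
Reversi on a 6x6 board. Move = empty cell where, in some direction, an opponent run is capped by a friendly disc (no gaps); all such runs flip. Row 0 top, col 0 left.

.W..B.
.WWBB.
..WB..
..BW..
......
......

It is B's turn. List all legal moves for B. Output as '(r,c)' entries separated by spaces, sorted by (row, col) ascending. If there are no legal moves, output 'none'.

(0,0): no bracket -> illegal
(0,2): flips 2 -> legal
(0,3): no bracket -> illegal
(1,0): flips 2 -> legal
(2,0): no bracket -> illegal
(2,1): flips 1 -> legal
(2,4): no bracket -> illegal
(3,1): flips 1 -> legal
(3,4): flips 1 -> legal
(4,2): no bracket -> illegal
(4,3): flips 1 -> legal
(4,4): no bracket -> illegal

Answer: (0,2) (1,0) (2,1) (3,1) (3,4) (4,3)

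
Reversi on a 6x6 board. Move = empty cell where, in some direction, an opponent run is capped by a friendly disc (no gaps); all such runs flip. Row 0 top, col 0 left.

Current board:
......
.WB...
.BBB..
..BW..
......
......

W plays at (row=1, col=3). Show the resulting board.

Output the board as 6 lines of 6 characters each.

Place W at (1,3); scan 8 dirs for brackets.
Dir NW: first cell '.' (not opp) -> no flip
Dir N: first cell '.' (not opp) -> no flip
Dir NE: first cell '.' (not opp) -> no flip
Dir W: opp run (1,2) capped by W -> flip
Dir E: first cell '.' (not opp) -> no flip
Dir SW: opp run (2,2), next='.' -> no flip
Dir S: opp run (2,3) capped by W -> flip
Dir SE: first cell '.' (not opp) -> no flip
All flips: (1,2) (2,3)

Answer: ......
.WWW..
.BBW..
..BW..
......
......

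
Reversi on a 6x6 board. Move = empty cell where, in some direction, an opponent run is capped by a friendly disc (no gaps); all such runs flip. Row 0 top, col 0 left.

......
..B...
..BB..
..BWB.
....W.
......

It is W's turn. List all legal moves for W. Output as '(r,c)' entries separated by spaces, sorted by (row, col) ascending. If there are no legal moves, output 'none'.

(0,1): no bracket -> illegal
(0,2): no bracket -> illegal
(0,3): no bracket -> illegal
(1,1): flips 1 -> legal
(1,3): flips 1 -> legal
(1,4): no bracket -> illegal
(2,1): no bracket -> illegal
(2,4): flips 1 -> legal
(2,5): no bracket -> illegal
(3,1): flips 1 -> legal
(3,5): flips 1 -> legal
(4,1): no bracket -> illegal
(4,2): no bracket -> illegal
(4,3): no bracket -> illegal
(4,5): no bracket -> illegal

Answer: (1,1) (1,3) (2,4) (3,1) (3,5)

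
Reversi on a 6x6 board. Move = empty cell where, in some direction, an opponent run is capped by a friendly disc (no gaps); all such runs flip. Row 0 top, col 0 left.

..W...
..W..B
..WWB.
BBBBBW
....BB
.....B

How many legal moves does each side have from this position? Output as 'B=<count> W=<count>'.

-- B to move --
(0,1): flips 2 -> legal
(0,3): no bracket -> illegal
(1,1): flips 1 -> legal
(1,3): flips 2 -> legal
(1,4): flips 1 -> legal
(2,1): flips 2 -> legal
(2,5): flips 1 -> legal
B mobility = 6
-- W to move --
(0,4): no bracket -> illegal
(0,5): no bracket -> illegal
(1,3): flips 1 -> legal
(1,4): no bracket -> illegal
(2,0): no bracket -> illegal
(2,1): no bracket -> illegal
(2,5): flips 1 -> legal
(4,0): flips 1 -> legal
(4,1): flips 1 -> legal
(4,2): flips 1 -> legal
(4,3): flips 1 -> legal
(5,3): flips 1 -> legal
(5,4): no bracket -> illegal
W mobility = 7

Answer: B=6 W=7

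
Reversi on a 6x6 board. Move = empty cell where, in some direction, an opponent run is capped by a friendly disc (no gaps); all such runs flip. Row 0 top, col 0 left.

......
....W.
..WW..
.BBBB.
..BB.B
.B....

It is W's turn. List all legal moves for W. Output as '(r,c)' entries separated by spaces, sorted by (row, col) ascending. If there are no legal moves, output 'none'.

(2,0): no bracket -> illegal
(2,1): no bracket -> illegal
(2,4): no bracket -> illegal
(2,5): no bracket -> illegal
(3,0): no bracket -> illegal
(3,5): no bracket -> illegal
(4,0): flips 1 -> legal
(4,1): flips 1 -> legal
(4,4): flips 1 -> legal
(5,0): no bracket -> illegal
(5,2): flips 2 -> legal
(5,3): flips 2 -> legal
(5,4): no bracket -> illegal
(5,5): no bracket -> illegal

Answer: (4,0) (4,1) (4,4) (5,2) (5,3)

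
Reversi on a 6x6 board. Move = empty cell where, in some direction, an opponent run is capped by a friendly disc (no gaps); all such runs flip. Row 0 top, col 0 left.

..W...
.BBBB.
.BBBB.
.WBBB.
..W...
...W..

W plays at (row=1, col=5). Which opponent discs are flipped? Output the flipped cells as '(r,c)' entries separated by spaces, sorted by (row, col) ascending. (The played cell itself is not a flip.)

Answer: (2,4) (3,3)

Derivation:
Dir NW: first cell '.' (not opp) -> no flip
Dir N: first cell '.' (not opp) -> no flip
Dir NE: edge -> no flip
Dir W: opp run (1,4) (1,3) (1,2) (1,1), next='.' -> no flip
Dir E: edge -> no flip
Dir SW: opp run (2,4) (3,3) capped by W -> flip
Dir S: first cell '.' (not opp) -> no flip
Dir SE: edge -> no flip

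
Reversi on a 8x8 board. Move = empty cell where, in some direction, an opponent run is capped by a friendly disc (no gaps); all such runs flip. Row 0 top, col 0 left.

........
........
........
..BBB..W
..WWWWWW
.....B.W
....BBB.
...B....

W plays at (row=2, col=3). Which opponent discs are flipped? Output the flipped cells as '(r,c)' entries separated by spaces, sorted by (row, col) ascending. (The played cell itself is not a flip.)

Answer: (3,3) (3,4)

Derivation:
Dir NW: first cell '.' (not opp) -> no flip
Dir N: first cell '.' (not opp) -> no flip
Dir NE: first cell '.' (not opp) -> no flip
Dir W: first cell '.' (not opp) -> no flip
Dir E: first cell '.' (not opp) -> no flip
Dir SW: opp run (3,2), next='.' -> no flip
Dir S: opp run (3,3) capped by W -> flip
Dir SE: opp run (3,4) capped by W -> flip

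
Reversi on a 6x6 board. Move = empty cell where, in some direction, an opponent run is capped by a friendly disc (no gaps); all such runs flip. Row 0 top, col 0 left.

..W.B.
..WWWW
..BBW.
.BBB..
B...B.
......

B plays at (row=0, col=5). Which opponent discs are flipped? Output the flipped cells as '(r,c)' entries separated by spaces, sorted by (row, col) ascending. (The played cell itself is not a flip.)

Dir NW: edge -> no flip
Dir N: edge -> no flip
Dir NE: edge -> no flip
Dir W: first cell 'B' (not opp) -> no flip
Dir E: edge -> no flip
Dir SW: opp run (1,4) capped by B -> flip
Dir S: opp run (1,5), next='.' -> no flip
Dir SE: edge -> no flip

Answer: (1,4)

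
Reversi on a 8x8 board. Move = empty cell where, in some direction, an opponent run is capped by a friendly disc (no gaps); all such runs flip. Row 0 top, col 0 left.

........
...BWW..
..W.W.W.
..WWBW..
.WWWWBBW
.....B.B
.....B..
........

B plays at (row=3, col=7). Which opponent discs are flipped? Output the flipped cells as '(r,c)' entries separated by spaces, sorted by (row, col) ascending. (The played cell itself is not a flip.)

Dir NW: opp run (2,6) (1,5), next='.' -> no flip
Dir N: first cell '.' (not opp) -> no flip
Dir NE: edge -> no flip
Dir W: first cell '.' (not opp) -> no flip
Dir E: edge -> no flip
Dir SW: first cell 'B' (not opp) -> no flip
Dir S: opp run (4,7) capped by B -> flip
Dir SE: edge -> no flip

Answer: (4,7)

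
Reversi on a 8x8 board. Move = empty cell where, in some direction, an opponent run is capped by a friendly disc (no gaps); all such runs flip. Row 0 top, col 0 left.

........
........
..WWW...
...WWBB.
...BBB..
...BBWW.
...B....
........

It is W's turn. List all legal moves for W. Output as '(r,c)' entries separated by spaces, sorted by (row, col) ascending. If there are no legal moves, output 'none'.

(2,5): flips 2 -> legal
(2,6): no bracket -> illegal
(2,7): no bracket -> illegal
(3,2): no bracket -> illegal
(3,7): flips 2 -> legal
(4,2): no bracket -> illegal
(4,6): flips 1 -> legal
(4,7): no bracket -> illegal
(5,2): flips 3 -> legal
(6,2): no bracket -> illegal
(6,4): flips 2 -> legal
(6,5): no bracket -> illegal
(7,2): no bracket -> illegal
(7,3): flips 3 -> legal
(7,4): no bracket -> illegal

Answer: (2,5) (3,7) (4,6) (5,2) (6,4) (7,3)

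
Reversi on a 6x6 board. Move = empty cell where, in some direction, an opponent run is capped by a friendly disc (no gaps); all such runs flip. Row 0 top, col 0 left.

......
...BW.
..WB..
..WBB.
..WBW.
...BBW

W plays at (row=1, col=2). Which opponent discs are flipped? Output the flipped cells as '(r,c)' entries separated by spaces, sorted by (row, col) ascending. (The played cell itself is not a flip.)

Answer: (1,3)

Derivation:
Dir NW: first cell '.' (not opp) -> no flip
Dir N: first cell '.' (not opp) -> no flip
Dir NE: first cell '.' (not opp) -> no flip
Dir W: first cell '.' (not opp) -> no flip
Dir E: opp run (1,3) capped by W -> flip
Dir SW: first cell '.' (not opp) -> no flip
Dir S: first cell 'W' (not opp) -> no flip
Dir SE: opp run (2,3) (3,4), next='.' -> no flip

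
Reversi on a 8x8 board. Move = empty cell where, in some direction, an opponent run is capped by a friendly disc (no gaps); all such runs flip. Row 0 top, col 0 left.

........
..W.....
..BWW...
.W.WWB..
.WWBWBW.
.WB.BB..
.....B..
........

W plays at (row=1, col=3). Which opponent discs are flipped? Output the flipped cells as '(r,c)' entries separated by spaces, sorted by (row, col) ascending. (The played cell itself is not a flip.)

Dir NW: first cell '.' (not opp) -> no flip
Dir N: first cell '.' (not opp) -> no flip
Dir NE: first cell '.' (not opp) -> no flip
Dir W: first cell 'W' (not opp) -> no flip
Dir E: first cell '.' (not opp) -> no flip
Dir SW: opp run (2,2) capped by W -> flip
Dir S: first cell 'W' (not opp) -> no flip
Dir SE: first cell 'W' (not opp) -> no flip

Answer: (2,2)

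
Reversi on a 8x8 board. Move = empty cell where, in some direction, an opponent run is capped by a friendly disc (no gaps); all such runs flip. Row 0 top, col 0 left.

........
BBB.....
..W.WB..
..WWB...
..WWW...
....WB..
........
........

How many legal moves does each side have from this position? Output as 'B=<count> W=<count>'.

-- B to move --
(1,3): no bracket -> illegal
(1,4): flips 1 -> legal
(1,5): no bracket -> illegal
(2,1): no bracket -> illegal
(2,3): flips 1 -> legal
(3,1): flips 2 -> legal
(3,5): no bracket -> illegal
(4,1): no bracket -> illegal
(4,5): no bracket -> illegal
(5,1): no bracket -> illegal
(5,2): flips 4 -> legal
(5,3): flips 1 -> legal
(6,3): no bracket -> illegal
(6,4): flips 2 -> legal
(6,5): no bracket -> illegal
B mobility = 6
-- W to move --
(0,0): flips 1 -> legal
(0,1): no bracket -> illegal
(0,2): flips 1 -> legal
(0,3): no bracket -> illegal
(1,3): no bracket -> illegal
(1,4): no bracket -> illegal
(1,5): no bracket -> illegal
(1,6): flips 2 -> legal
(2,0): no bracket -> illegal
(2,1): no bracket -> illegal
(2,3): no bracket -> illegal
(2,6): flips 1 -> legal
(3,5): flips 1 -> legal
(3,6): no bracket -> illegal
(4,5): no bracket -> illegal
(4,6): no bracket -> illegal
(5,6): flips 1 -> legal
(6,4): no bracket -> illegal
(6,5): no bracket -> illegal
(6,6): flips 1 -> legal
W mobility = 7

Answer: B=6 W=7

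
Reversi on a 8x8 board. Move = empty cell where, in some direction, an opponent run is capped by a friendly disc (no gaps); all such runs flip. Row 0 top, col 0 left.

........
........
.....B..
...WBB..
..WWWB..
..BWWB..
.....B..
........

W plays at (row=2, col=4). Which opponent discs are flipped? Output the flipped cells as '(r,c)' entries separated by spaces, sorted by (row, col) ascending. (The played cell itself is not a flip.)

Dir NW: first cell '.' (not opp) -> no flip
Dir N: first cell '.' (not opp) -> no flip
Dir NE: first cell '.' (not opp) -> no flip
Dir W: first cell '.' (not opp) -> no flip
Dir E: opp run (2,5), next='.' -> no flip
Dir SW: first cell 'W' (not opp) -> no flip
Dir S: opp run (3,4) capped by W -> flip
Dir SE: opp run (3,5), next='.' -> no flip

Answer: (3,4)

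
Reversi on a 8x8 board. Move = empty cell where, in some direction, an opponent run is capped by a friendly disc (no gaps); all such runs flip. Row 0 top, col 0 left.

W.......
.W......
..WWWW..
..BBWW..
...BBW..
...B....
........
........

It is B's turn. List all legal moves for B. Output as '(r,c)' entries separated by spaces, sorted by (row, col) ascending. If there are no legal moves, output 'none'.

Answer: (1,2) (1,3) (1,4) (1,5) (1,6) (2,6) (3,6) (4,6)

Derivation:
(0,1): no bracket -> illegal
(0,2): no bracket -> illegal
(1,0): no bracket -> illegal
(1,2): flips 1 -> legal
(1,3): flips 1 -> legal
(1,4): flips 3 -> legal
(1,5): flips 1 -> legal
(1,6): flips 2 -> legal
(2,0): no bracket -> illegal
(2,1): no bracket -> illegal
(2,6): flips 1 -> legal
(3,1): no bracket -> illegal
(3,6): flips 2 -> legal
(4,6): flips 1 -> legal
(5,4): no bracket -> illegal
(5,5): no bracket -> illegal
(5,6): no bracket -> illegal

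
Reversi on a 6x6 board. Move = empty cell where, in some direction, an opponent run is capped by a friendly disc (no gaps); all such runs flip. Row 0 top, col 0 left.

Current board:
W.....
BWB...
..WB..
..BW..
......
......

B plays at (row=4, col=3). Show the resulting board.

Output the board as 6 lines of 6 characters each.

Answer: W.....
BWB...
..WB..
..BB..
...B..
......

Derivation:
Place B at (4,3); scan 8 dirs for brackets.
Dir NW: first cell 'B' (not opp) -> no flip
Dir N: opp run (3,3) capped by B -> flip
Dir NE: first cell '.' (not opp) -> no flip
Dir W: first cell '.' (not opp) -> no flip
Dir E: first cell '.' (not opp) -> no flip
Dir SW: first cell '.' (not opp) -> no flip
Dir S: first cell '.' (not opp) -> no flip
Dir SE: first cell '.' (not opp) -> no flip
All flips: (3,3)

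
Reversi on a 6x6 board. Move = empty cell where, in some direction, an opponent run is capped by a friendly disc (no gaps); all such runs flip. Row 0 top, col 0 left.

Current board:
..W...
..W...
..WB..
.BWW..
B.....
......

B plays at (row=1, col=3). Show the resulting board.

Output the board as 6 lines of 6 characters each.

Place B at (1,3); scan 8 dirs for brackets.
Dir NW: opp run (0,2), next=edge -> no flip
Dir N: first cell '.' (not opp) -> no flip
Dir NE: first cell '.' (not opp) -> no flip
Dir W: opp run (1,2), next='.' -> no flip
Dir E: first cell '.' (not opp) -> no flip
Dir SW: opp run (2,2) capped by B -> flip
Dir S: first cell 'B' (not opp) -> no flip
Dir SE: first cell '.' (not opp) -> no flip
All flips: (2,2)

Answer: ..W...
..WB..
..BB..
.BWW..
B.....
......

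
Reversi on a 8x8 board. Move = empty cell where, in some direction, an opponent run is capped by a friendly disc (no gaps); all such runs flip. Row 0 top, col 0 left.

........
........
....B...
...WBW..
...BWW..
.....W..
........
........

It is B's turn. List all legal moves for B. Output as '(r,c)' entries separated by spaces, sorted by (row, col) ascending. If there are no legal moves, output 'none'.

(2,2): no bracket -> illegal
(2,3): flips 1 -> legal
(2,5): no bracket -> illegal
(2,6): no bracket -> illegal
(3,2): flips 1 -> legal
(3,6): flips 1 -> legal
(4,2): flips 1 -> legal
(4,6): flips 3 -> legal
(5,3): no bracket -> illegal
(5,4): flips 1 -> legal
(5,6): flips 1 -> legal
(6,4): no bracket -> illegal
(6,5): no bracket -> illegal
(6,6): no bracket -> illegal

Answer: (2,3) (3,2) (3,6) (4,2) (4,6) (5,4) (5,6)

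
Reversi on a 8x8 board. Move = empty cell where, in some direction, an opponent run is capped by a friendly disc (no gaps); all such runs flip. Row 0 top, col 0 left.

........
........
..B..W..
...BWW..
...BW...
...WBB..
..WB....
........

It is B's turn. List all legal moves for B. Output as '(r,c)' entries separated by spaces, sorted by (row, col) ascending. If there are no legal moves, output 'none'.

Answer: (1,6) (2,4) (3,6) (4,5) (5,2) (6,1)

Derivation:
(1,4): no bracket -> illegal
(1,5): no bracket -> illegal
(1,6): flips 2 -> legal
(2,3): no bracket -> illegal
(2,4): flips 2 -> legal
(2,6): no bracket -> illegal
(3,6): flips 2 -> legal
(4,2): no bracket -> illegal
(4,5): flips 1 -> legal
(4,6): no bracket -> illegal
(5,1): no bracket -> illegal
(5,2): flips 1 -> legal
(6,1): flips 1 -> legal
(6,4): no bracket -> illegal
(7,1): no bracket -> illegal
(7,2): no bracket -> illegal
(7,3): no bracket -> illegal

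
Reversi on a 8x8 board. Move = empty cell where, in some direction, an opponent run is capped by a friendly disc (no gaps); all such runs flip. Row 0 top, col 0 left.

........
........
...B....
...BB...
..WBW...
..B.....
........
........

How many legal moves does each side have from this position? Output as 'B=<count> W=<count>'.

-- B to move --
(3,1): no bracket -> illegal
(3,2): flips 1 -> legal
(3,5): no bracket -> illegal
(4,1): flips 1 -> legal
(4,5): flips 1 -> legal
(5,1): flips 1 -> legal
(5,3): no bracket -> illegal
(5,4): flips 1 -> legal
(5,5): flips 1 -> legal
B mobility = 6
-- W to move --
(1,2): no bracket -> illegal
(1,3): no bracket -> illegal
(1,4): no bracket -> illegal
(2,2): flips 1 -> legal
(2,4): flips 2 -> legal
(2,5): no bracket -> illegal
(3,2): no bracket -> illegal
(3,5): no bracket -> illegal
(4,1): no bracket -> illegal
(4,5): no bracket -> illegal
(5,1): no bracket -> illegal
(5,3): no bracket -> illegal
(5,4): no bracket -> illegal
(6,1): no bracket -> illegal
(6,2): flips 1 -> legal
(6,3): no bracket -> illegal
W mobility = 3

Answer: B=6 W=3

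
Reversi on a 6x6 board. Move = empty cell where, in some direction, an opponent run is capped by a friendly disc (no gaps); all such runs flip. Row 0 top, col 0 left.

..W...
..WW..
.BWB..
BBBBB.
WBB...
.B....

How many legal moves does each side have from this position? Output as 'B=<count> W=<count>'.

-- B to move --
(0,1): flips 1 -> legal
(0,3): flips 2 -> legal
(0,4): flips 2 -> legal
(1,1): flips 1 -> legal
(1,4): no bracket -> illegal
(2,4): no bracket -> illegal
(5,0): flips 1 -> legal
B mobility = 5
-- W to move --
(1,0): no bracket -> illegal
(1,1): no bracket -> illegal
(1,4): no bracket -> illegal
(2,0): flips 2 -> legal
(2,4): flips 1 -> legal
(2,5): no bracket -> illegal
(3,5): no bracket -> illegal
(4,3): flips 4 -> legal
(4,4): flips 1 -> legal
(4,5): flips 2 -> legal
(5,0): no bracket -> illegal
(5,2): flips 2 -> legal
(5,3): no bracket -> illegal
W mobility = 6

Answer: B=5 W=6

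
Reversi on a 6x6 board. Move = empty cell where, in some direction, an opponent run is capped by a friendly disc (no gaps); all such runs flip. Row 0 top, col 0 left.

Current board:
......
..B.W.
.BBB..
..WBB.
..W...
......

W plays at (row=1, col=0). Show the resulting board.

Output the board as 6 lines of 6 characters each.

Place W at (1,0); scan 8 dirs for brackets.
Dir NW: edge -> no flip
Dir N: first cell '.' (not opp) -> no flip
Dir NE: first cell '.' (not opp) -> no flip
Dir W: edge -> no flip
Dir E: first cell '.' (not opp) -> no flip
Dir SW: edge -> no flip
Dir S: first cell '.' (not opp) -> no flip
Dir SE: opp run (2,1) capped by W -> flip
All flips: (2,1)

Answer: ......
W.B.W.
.WBB..
..WBB.
..W...
......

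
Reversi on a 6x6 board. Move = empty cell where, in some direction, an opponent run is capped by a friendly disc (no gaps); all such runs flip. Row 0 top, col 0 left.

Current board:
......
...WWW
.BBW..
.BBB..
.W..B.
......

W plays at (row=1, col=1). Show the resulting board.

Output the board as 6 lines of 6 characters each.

Place W at (1,1); scan 8 dirs for brackets.
Dir NW: first cell '.' (not opp) -> no flip
Dir N: first cell '.' (not opp) -> no flip
Dir NE: first cell '.' (not opp) -> no flip
Dir W: first cell '.' (not opp) -> no flip
Dir E: first cell '.' (not opp) -> no flip
Dir SW: first cell '.' (not opp) -> no flip
Dir S: opp run (2,1) (3,1) capped by W -> flip
Dir SE: opp run (2,2) (3,3) (4,4), next='.' -> no flip
All flips: (2,1) (3,1)

Answer: ......
.W.WWW
.WBW..
.WBB..
.W..B.
......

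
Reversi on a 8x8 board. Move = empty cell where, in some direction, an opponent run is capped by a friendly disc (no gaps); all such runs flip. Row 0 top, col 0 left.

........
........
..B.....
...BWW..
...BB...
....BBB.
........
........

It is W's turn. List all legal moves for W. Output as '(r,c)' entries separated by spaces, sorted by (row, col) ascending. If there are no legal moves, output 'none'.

(1,1): no bracket -> illegal
(1,2): no bracket -> illegal
(1,3): no bracket -> illegal
(2,1): no bracket -> illegal
(2,3): no bracket -> illegal
(2,4): no bracket -> illegal
(3,1): no bracket -> illegal
(3,2): flips 1 -> legal
(4,2): no bracket -> illegal
(4,5): no bracket -> illegal
(4,6): no bracket -> illegal
(4,7): no bracket -> illegal
(5,2): flips 1 -> legal
(5,3): flips 1 -> legal
(5,7): no bracket -> illegal
(6,3): no bracket -> illegal
(6,4): flips 2 -> legal
(6,5): no bracket -> illegal
(6,6): no bracket -> illegal
(6,7): no bracket -> illegal

Answer: (3,2) (5,2) (5,3) (6,4)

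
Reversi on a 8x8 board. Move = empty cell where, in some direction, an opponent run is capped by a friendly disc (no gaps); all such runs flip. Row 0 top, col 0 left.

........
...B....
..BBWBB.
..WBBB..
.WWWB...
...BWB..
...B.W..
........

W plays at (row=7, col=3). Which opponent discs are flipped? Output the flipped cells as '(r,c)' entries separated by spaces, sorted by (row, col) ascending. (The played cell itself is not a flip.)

Answer: (5,3) (6,3)

Derivation:
Dir NW: first cell '.' (not opp) -> no flip
Dir N: opp run (6,3) (5,3) capped by W -> flip
Dir NE: first cell '.' (not opp) -> no flip
Dir W: first cell '.' (not opp) -> no flip
Dir E: first cell '.' (not opp) -> no flip
Dir SW: edge -> no flip
Dir S: edge -> no flip
Dir SE: edge -> no flip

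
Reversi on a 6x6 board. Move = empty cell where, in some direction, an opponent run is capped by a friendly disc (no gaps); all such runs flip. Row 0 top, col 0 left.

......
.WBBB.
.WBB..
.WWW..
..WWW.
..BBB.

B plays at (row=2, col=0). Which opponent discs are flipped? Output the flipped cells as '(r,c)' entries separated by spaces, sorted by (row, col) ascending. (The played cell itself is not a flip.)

Dir NW: edge -> no flip
Dir N: first cell '.' (not opp) -> no flip
Dir NE: opp run (1,1), next='.' -> no flip
Dir W: edge -> no flip
Dir E: opp run (2,1) capped by B -> flip
Dir SW: edge -> no flip
Dir S: first cell '.' (not opp) -> no flip
Dir SE: opp run (3,1) (4,2) capped by B -> flip

Answer: (2,1) (3,1) (4,2)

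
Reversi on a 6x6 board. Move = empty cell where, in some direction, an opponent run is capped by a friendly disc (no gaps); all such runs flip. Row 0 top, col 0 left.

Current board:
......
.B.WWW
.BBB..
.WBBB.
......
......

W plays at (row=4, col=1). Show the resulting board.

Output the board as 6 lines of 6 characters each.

Answer: ......
.B.WWW
.BBW..
.WWBB.
.W....
......

Derivation:
Place W at (4,1); scan 8 dirs for brackets.
Dir NW: first cell '.' (not opp) -> no flip
Dir N: first cell 'W' (not opp) -> no flip
Dir NE: opp run (3,2) (2,3) capped by W -> flip
Dir W: first cell '.' (not opp) -> no flip
Dir E: first cell '.' (not opp) -> no flip
Dir SW: first cell '.' (not opp) -> no flip
Dir S: first cell '.' (not opp) -> no flip
Dir SE: first cell '.' (not opp) -> no flip
All flips: (2,3) (3,2)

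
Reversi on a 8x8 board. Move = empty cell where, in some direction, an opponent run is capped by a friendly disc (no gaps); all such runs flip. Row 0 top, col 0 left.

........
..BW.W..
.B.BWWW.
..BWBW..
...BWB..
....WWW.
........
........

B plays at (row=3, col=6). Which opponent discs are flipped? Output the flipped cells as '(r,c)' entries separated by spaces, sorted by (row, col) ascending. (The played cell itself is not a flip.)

Answer: (3,5)

Derivation:
Dir NW: opp run (2,5), next='.' -> no flip
Dir N: opp run (2,6), next='.' -> no flip
Dir NE: first cell '.' (not opp) -> no flip
Dir W: opp run (3,5) capped by B -> flip
Dir E: first cell '.' (not opp) -> no flip
Dir SW: first cell 'B' (not opp) -> no flip
Dir S: first cell '.' (not opp) -> no flip
Dir SE: first cell '.' (not opp) -> no flip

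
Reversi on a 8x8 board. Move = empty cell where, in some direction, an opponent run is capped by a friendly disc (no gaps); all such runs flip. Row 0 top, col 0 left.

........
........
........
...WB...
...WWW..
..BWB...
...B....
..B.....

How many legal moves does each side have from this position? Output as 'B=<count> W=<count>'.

Answer: B=4 W=10

Derivation:
-- B to move --
(2,2): no bracket -> illegal
(2,3): flips 3 -> legal
(2,4): no bracket -> illegal
(3,2): flips 2 -> legal
(3,5): no bracket -> illegal
(3,6): flips 1 -> legal
(4,2): no bracket -> illegal
(4,6): no bracket -> illegal
(5,5): no bracket -> illegal
(5,6): flips 1 -> legal
(6,2): no bracket -> illegal
(6,4): no bracket -> illegal
B mobility = 4
-- W to move --
(2,3): flips 1 -> legal
(2,4): flips 1 -> legal
(2,5): flips 1 -> legal
(3,5): flips 1 -> legal
(4,1): no bracket -> illegal
(4,2): no bracket -> illegal
(5,1): flips 1 -> legal
(5,5): flips 1 -> legal
(6,1): flips 1 -> legal
(6,2): no bracket -> illegal
(6,4): flips 1 -> legal
(6,5): flips 1 -> legal
(7,1): no bracket -> illegal
(7,3): flips 1 -> legal
(7,4): no bracket -> illegal
W mobility = 10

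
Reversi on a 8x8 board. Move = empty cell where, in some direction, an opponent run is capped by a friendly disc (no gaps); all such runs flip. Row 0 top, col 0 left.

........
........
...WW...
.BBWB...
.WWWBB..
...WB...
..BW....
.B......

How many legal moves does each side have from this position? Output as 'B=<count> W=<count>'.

Answer: B=9 W=13

Derivation:
-- B to move --
(1,2): flips 1 -> legal
(1,3): no bracket -> illegal
(1,4): flips 2 -> legal
(1,5): no bracket -> illegal
(2,2): flips 1 -> legal
(2,5): no bracket -> illegal
(3,0): no bracket -> illegal
(3,5): no bracket -> illegal
(4,0): flips 3 -> legal
(5,0): flips 1 -> legal
(5,1): flips 1 -> legal
(5,2): flips 3 -> legal
(6,4): flips 3 -> legal
(7,2): flips 1 -> legal
(7,3): no bracket -> illegal
(7,4): no bracket -> illegal
B mobility = 9
-- W to move --
(2,0): flips 1 -> legal
(2,1): flips 2 -> legal
(2,2): flips 1 -> legal
(2,5): flips 1 -> legal
(3,0): flips 2 -> legal
(3,5): flips 2 -> legal
(3,6): flips 2 -> legal
(4,0): no bracket -> illegal
(4,6): flips 2 -> legal
(5,1): no bracket -> illegal
(5,2): no bracket -> illegal
(5,5): flips 2 -> legal
(5,6): flips 2 -> legal
(6,0): no bracket -> illegal
(6,1): flips 1 -> legal
(6,4): flips 3 -> legal
(6,5): flips 1 -> legal
(7,0): no bracket -> illegal
(7,2): no bracket -> illegal
(7,3): no bracket -> illegal
W mobility = 13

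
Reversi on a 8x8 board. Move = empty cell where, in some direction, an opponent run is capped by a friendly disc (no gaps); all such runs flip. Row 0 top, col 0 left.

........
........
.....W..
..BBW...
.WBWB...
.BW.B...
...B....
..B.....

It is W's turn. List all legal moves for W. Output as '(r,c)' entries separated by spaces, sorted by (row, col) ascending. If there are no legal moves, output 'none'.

(2,1): flips 1 -> legal
(2,2): flips 2 -> legal
(2,3): flips 2 -> legal
(2,4): no bracket -> illegal
(3,1): flips 2 -> legal
(3,5): no bracket -> illegal
(4,0): no bracket -> illegal
(4,5): flips 1 -> legal
(5,0): flips 1 -> legal
(5,3): no bracket -> illegal
(5,5): no bracket -> illegal
(6,0): no bracket -> illegal
(6,1): flips 1 -> legal
(6,2): no bracket -> illegal
(6,4): flips 2 -> legal
(6,5): flips 1 -> legal
(7,1): no bracket -> illegal
(7,3): no bracket -> illegal
(7,4): flips 1 -> legal

Answer: (2,1) (2,2) (2,3) (3,1) (4,5) (5,0) (6,1) (6,4) (6,5) (7,4)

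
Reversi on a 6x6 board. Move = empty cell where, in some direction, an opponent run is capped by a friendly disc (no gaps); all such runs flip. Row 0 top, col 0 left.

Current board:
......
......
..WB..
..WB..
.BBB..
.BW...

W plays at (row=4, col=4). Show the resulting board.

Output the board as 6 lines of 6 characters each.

Place W at (4,4); scan 8 dirs for brackets.
Dir NW: opp run (3,3) capped by W -> flip
Dir N: first cell '.' (not opp) -> no flip
Dir NE: first cell '.' (not opp) -> no flip
Dir W: opp run (4,3) (4,2) (4,1), next='.' -> no flip
Dir E: first cell '.' (not opp) -> no flip
Dir SW: first cell '.' (not opp) -> no flip
Dir S: first cell '.' (not opp) -> no flip
Dir SE: first cell '.' (not opp) -> no flip
All flips: (3,3)

Answer: ......
......
..WB..
..WW..
.BBBW.
.BW...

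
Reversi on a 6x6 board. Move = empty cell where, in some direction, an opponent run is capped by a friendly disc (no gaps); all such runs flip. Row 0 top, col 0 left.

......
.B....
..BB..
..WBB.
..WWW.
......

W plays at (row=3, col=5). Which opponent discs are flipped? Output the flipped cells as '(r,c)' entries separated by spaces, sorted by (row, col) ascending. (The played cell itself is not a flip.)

Answer: (3,3) (3,4)

Derivation:
Dir NW: first cell '.' (not opp) -> no flip
Dir N: first cell '.' (not opp) -> no flip
Dir NE: edge -> no flip
Dir W: opp run (3,4) (3,3) capped by W -> flip
Dir E: edge -> no flip
Dir SW: first cell 'W' (not opp) -> no flip
Dir S: first cell '.' (not opp) -> no flip
Dir SE: edge -> no flip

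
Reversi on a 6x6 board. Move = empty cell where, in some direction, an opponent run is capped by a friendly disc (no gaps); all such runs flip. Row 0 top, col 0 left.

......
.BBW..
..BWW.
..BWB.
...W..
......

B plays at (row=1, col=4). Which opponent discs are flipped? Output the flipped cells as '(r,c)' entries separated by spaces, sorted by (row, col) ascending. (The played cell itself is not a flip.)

Dir NW: first cell '.' (not opp) -> no flip
Dir N: first cell '.' (not opp) -> no flip
Dir NE: first cell '.' (not opp) -> no flip
Dir W: opp run (1,3) capped by B -> flip
Dir E: first cell '.' (not opp) -> no flip
Dir SW: opp run (2,3) capped by B -> flip
Dir S: opp run (2,4) capped by B -> flip
Dir SE: first cell '.' (not opp) -> no flip

Answer: (1,3) (2,3) (2,4)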